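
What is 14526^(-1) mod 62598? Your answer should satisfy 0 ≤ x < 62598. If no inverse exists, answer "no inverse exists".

no inverse exists

Compute gcd(14526, 62598):
62598 = 4*14526 + 4494
14526 = 3*4494 + 1044
4494 = 4*1044 + 318
1044 = 3*318 + 90
318 = 3*90 + 48
90 = 1*48 + 42
48 = 1*42 + 6
42 = 7*6 + 0
Since gcd = 6 > 1, 14526 is not a unit mod 62598.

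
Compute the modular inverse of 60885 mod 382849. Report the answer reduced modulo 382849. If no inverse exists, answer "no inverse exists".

14123

Apply the Euclidean algorithm to 382849 and 60885:
382849 = 6×60885 + 17539
60885 = 3×17539 + 8268
17539 = 2×8268 + 1003
8268 = 8×1003 + 244
1003 = 4×244 + 27
244 = 9×27 + 1
27 = 27×1 + 0
The gcd is 1. Working backward:
1 = 244 − 9·27
1 = −9·1003 + 37·244
1 = 37·8268 − 305·1003
1 = −305·17539 + 647·8268
1 = 647·60885 − 2246·17539
1 = −2246·382849 + 14123·60885
So 60885·14123 ≡ 1 (mod 382849).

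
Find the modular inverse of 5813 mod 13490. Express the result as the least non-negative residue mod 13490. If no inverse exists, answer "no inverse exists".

7447

Run Euclid on (13490, 5813):
13490 = 2*5813 + 1864
5813 = 3*1864 + 221
1864 = 8*221 + 96
221 = 2*96 + 29
96 = 3*29 + 9
29 = 3*9 + 2
9 = 4*2 + 1
2 = 2*1 + 0
Since gcd(5813, 13490) = 1, back-substitute to write 1 as a combination:
1 = 9 − 4·2
1 = −4·29 + 13·9
1 = 13·96 − 43·29
1 = −43·221 + 99·96
1 = 99·1864 − 835·221
1 = −835·5813 + 2604·1864
1 = 2604·13490 − 6043·5813
Thus 5813·(-6043) ≡ 1 (mod 13490); reducing, -6043 mod 13490 = 7447.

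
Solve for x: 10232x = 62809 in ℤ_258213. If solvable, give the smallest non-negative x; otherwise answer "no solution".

First find gcd(10232, 258213):
258213 = 25*10232 + 2413
10232 = 4*2413 + 580
2413 = 4*580 + 93
580 = 6*93 + 22
93 = 4*22 + 5
22 = 4*5 + 2
5 = 2*2 + 1
2 = 2*1 + 0
gcd = 1, so a unique solution mod 258213 exists.
Back-substitute for the Bézout coefficients:
1 = 5 − 2·2
1 = −2·22 + 9·5
1 = 9·93 − 38·22
1 = −38·580 + 237·93
1 = 237·2413 − 986·580
1 = −986·10232 + 4181·2413
1 = 4181·258213 − 105511·10232
So 10232·(-105511) ≡ 1 (mod 258213), giving 10232⁻¹ ≡ 152702.
x ≡ 10232⁻¹·62809 ≡ 152702·62809 ≡ 254459 (mod 258213).

254459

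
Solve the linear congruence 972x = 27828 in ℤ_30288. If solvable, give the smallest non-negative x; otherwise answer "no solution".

First find gcd(972, 30288):
30288 = 31*972 + 156
972 = 6*156 + 36
156 = 4*36 + 12
36 = 3*12 + 0
gcd = 12 and 12 | 27828, so solutions exist. Divide through by 12: 81x ≡ 2319 (mod 2524).
Now find 81⁻¹ mod 2524:
2524 = 31*81 + 13
81 = 6*13 + 3
13 = 4*3 + 1
3 = 3*1 + 0
Back-substitute:
1 = 13 − 4·3
1 = −4·81 + 25·13
1 = 25·2524 − 779·81
So 81·(-779) ≡ 1 (mod 2524), i.e. 81⁻¹ ≡ 1745.
Then x ≡ 1745·2319 ≡ 683 (mod 2524); the smallest non-negative solution is x = 683.

683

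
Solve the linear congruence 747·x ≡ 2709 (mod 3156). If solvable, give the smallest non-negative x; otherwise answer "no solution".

67

First find gcd(747, 3156):
3156 = 4×747 + 168
747 = 4×168 + 75
168 = 2×75 + 18
75 = 4×18 + 3
18 = 6×3 + 0
gcd = 3 and 3 | 2709, so solutions exist. Divide through by 3: 249x ≡ 903 (mod 1052).
Now find 249⁻¹ mod 1052:
1052 = 4·249 + 56
249 = 4·56 + 25
56 = 2·25 + 6
25 = 4·6 + 1
6 = 6·1 + 0
Back-substitute:
1 = 25 − 4·6
1 = −4·56 + 9·25
1 = 9·249 − 40·56
1 = −40·1052 + 169·249
So 249⁻¹ ≡ 169 (mod 1052).
Then x ≡ 169·903 ≡ 67 (mod 1052); the smallest non-negative solution is x = 67.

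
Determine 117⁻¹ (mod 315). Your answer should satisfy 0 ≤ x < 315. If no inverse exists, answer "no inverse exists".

Euclidean algorithm on 315, 117:
315 = 2×117 + 81
117 = 1×81 + 36
81 = 2×36 + 9
36 = 4×9 + 0
Since gcd = 9 > 1, 117 is not a unit mod 315.

no inverse exists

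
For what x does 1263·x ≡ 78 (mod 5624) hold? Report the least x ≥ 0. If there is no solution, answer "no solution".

First find gcd(1263, 5624):
5624 = 4×1263 + 572
1263 = 2×572 + 119
572 = 4×119 + 96
119 = 1×96 + 23
96 = 4×23 + 4
23 = 5×4 + 3
4 = 1×3 + 1
3 = 3×1 + 0
gcd = 1, so a unique solution mod 5624 exists.
Back-substitute for the Bézout coefficients:
1 = 4 − 3
1 = −23 + 6·4
1 = 6·96 − 25·23
1 = −25·119 + 31·96
1 = 31·572 − 149·119
1 = −149·1263 + 329·572
1 = 329·5624 − 1465·1263
So 1263·(-1465) ≡ 1 (mod 5624), giving 1263⁻¹ ≡ 4159.
x ≡ 1263⁻¹·78 ≡ 4159·78 ≡ 3834 (mod 5624).

3834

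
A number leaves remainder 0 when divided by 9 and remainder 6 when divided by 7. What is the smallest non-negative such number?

Write x = 0 + 9·k. Then 9·k ≡ 6 − 0 ≡ 6 (mod 7).
Need 9⁻¹ mod 7. Extended Euclid on (7, 2):
7 = 3·2 + 1
2 = 2·1 + 0
Back-substitute:
1 = 7 − 3·2
9⁻¹ ≡ 4 (mod 7), so k ≡ 4·6 ≡ 3 (mod 7).
x = 0 + 9·3 = 27.

27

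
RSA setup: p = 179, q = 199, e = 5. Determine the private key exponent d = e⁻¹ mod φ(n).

7049

φ(n) = (p−1)(q−1) = 178·198 = 35244.
Need d with 5·d ≡ 1 (mod 35244). Apply the extended Euclidean algorithm:
35244 = 7048·5 + 4
5 = 1·4 + 1
4 = 4·1 + 0
Back-substitute:
1 = 5 − 4
1 = −35244 + 7049·5
So 5·7049 ≡ 1 (mod 35244), hence d = 7049.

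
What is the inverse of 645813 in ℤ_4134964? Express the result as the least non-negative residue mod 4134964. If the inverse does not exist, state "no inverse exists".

443837

Run Euclid on (4134964, 645813):
4134964 = 6·645813 + 260086
645813 = 2·260086 + 125641
260086 = 2·125641 + 8804
125641 = 14·8804 + 2385
8804 = 3·2385 + 1649
2385 = 1·1649 + 736
1649 = 2·736 + 177
736 = 4·177 + 28
177 = 6·28 + 9
28 = 3·9 + 1
9 = 9·1 + 0
gcd = 1, so the inverse exists. Back-substitute:
1 = 28 − 3·9
1 = −3·177 + 19·28
1 = 19·736 − 79·177
1 = −79·1649 + 177·736
1 = 177·2385 − 256·1649
1 = −256·8804 + 945·2385
1 = 945·125641 − 13486·8804
1 = −13486·260086 + 27917·125641
1 = 27917·645813 − 69320·260086
1 = −69320·4134964 + 443837·645813
So 645813·443837 ≡ 1 (mod 4134964).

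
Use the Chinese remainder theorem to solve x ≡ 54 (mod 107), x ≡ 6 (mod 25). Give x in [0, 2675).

Write x = 54 + 107·k. Then 107·k ≡ 6 − 54 ≡ 2 (mod 25).
Need 107⁻¹ mod 25. Extended Euclid on (25, 7):
25 = 3×7 + 4
7 = 1×4 + 3
4 = 1×3 + 1
3 = 3×1 + 0
Back-substitute:
1 = 4 − 3
1 = −7 + 2·4
1 = 2·25 − 7·7
107⁻¹ ≡ 18 (mod 25), so k ≡ 18·2 ≡ 11 (mod 25).
x = 54 + 107·11 = 1231.

1231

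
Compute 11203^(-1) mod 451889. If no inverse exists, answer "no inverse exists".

108626

Extended Euclidean algorithm:
451889 = 40·11203 + 3769
11203 = 2·3769 + 3665
3769 = 1·3665 + 104
3665 = 35·104 + 25
104 = 4·25 + 4
25 = 6·4 + 1
4 = 4·1 + 0
Since gcd(11203, 451889) = 1, back-substitute to write 1 as a combination:
1 = 25 − 6·4
1 = −6·104 + 25·25
1 = 25·3665 − 881·104
1 = −881·3769 + 906·3665
1 = 906·11203 − 2693·3769
1 = −2693·451889 + 108626·11203
So 11203·108626 ≡ 1 (mod 451889).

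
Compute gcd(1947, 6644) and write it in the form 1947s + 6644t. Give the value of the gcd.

11

Repeated division:
6644 = 3×1947 + 803
1947 = 2×803 + 341
803 = 2×341 + 121
341 = 2×121 + 99
121 = 1×99 + 22
99 = 4×22 + 11
22 = 2×11 + 0
gcd(1947, 6644) = 11.
Working backward:
11 = 99 − 4·22
11 = −4·121 + 5·99
11 = 5·341 − 14·121
11 = −14·803 + 33·341
11 = 33·1947 − 80·803
11 = −80·6644 + 273·1947
So 11 = (-80)·6644 + (273)·1947.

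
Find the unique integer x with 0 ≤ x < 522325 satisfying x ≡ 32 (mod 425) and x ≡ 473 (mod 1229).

364257

Write x = 32 + 425·k. Then 425·k ≡ 473 − 32 ≡ 441 (mod 1229).
Need 425⁻¹ mod 1229. Extended Euclid on (1229, 425):
1229 = 2*425 + 379
425 = 1*379 + 46
379 = 8*46 + 11
46 = 4*11 + 2
11 = 5*2 + 1
2 = 2*1 + 0
Back-substitute:
1 = 11 − 5·2
1 = −5·46 + 21·11
1 = 21·379 − 173·46
1 = −173·425 + 194·379
1 = 194·1229 − 561·425
425⁻¹ ≡ 668 (mod 1229), so k ≡ 668·441 ≡ 857 (mod 1229).
x = 32 + 425·857 = 364257.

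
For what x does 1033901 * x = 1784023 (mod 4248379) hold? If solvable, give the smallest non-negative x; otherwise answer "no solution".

766472

First find gcd(1033901, 4248379):
4248379 = 4*1033901 + 112775
1033901 = 9*112775 + 18926
112775 = 5*18926 + 18145
18926 = 1*18145 + 781
18145 = 23*781 + 182
781 = 4*182 + 53
182 = 3*53 + 23
53 = 2*23 + 7
23 = 3*7 + 2
7 = 3*2 + 1
2 = 2*1 + 0
gcd = 1, so a unique solution mod 4248379 exists.
Back-substitute for the Bézout coefficients:
1 = 7 − 3·2
1 = −3·23 + 10·7
1 = 10·53 − 23·23
1 = −23·182 + 79·53
1 = 79·781 − 339·182
1 = −339·18145 + 7876·781
1 = 7876·18926 − 8215·18145
1 = −8215·112775 + 48951·18926
1 = 48951·1033901 − 448774·112775
1 = −448774·4248379 + 1844047·1033901
So 1033901·(1844047) ≡ 1 (mod 4248379), giving 1033901⁻¹ ≡ 1844047.
x ≡ 1033901⁻¹·1784023 ≡ 1844047·1784023 ≡ 766472 (mod 4248379).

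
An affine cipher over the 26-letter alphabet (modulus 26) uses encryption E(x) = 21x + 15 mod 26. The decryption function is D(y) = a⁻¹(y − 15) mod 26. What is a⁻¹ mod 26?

gcd(26, 21) by repeated division:
26 = 1*21 + 5
21 = 4*5 + 1
5 = 5*1 + 0
The gcd is 1. Working backward:
1 = 21 − 4·5
1 = −4·26 + 5·21
So 21·5 ≡ 1 (mod 26).

5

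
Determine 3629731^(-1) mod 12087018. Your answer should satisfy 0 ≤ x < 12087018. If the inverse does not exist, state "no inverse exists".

3221449

gcd(12087018, 3629731) by repeated division:
12087018 = 3·3629731 + 1197825
3629731 = 3·1197825 + 36256
1197825 = 33·36256 + 1377
36256 = 26·1377 + 454
1377 = 3·454 + 15
454 = 30·15 + 4
15 = 3·4 + 3
4 = 1·3 + 1
3 = 3·1 + 0
gcd = 1, so the inverse exists. Back-substitute:
1 = 4 − 3
1 = −15 + 4·4
1 = 4·454 − 121·15
1 = −121·1377 + 367·454
1 = 367·36256 − 9663·1377
1 = −9663·1197825 + 319246·36256
1 = 319246·3629731 − 967401·1197825
1 = −967401·12087018 + 3221449·3629731
So 3629731·3221449 ≡ 1 (mod 12087018).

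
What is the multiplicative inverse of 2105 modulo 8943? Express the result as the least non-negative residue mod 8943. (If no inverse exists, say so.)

2753

Extended Euclidean algorithm:
8943 = 4·2105 + 523
2105 = 4·523 + 13
523 = 40·13 + 3
13 = 4·3 + 1
3 = 3·1 + 0
Since gcd(2105, 8943) = 1, back-substitute to write 1 as a combination:
1 = 13 − 4·3
1 = −4·523 + 161·13
1 = 161·2105 − 648·523
1 = −648·8943 + 2753·2105
So 2105·2753 ≡ 1 (mod 8943).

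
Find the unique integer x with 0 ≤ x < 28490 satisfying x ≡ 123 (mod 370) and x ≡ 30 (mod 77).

13813

Write x = 123 + 370·k. Then 370·k ≡ 30 − 123 ≡ 61 (mod 77).
Need 370⁻¹ mod 77. Extended Euclid on (77, 62):
77 = 1*62 + 15
62 = 4*15 + 2
15 = 7*2 + 1
2 = 2*1 + 0
Back-substitute:
1 = 15 − 7·2
1 = −7·62 + 29·15
1 = 29·77 − 36·62
370⁻¹ ≡ 41 (mod 77), so k ≡ 41·61 ≡ 37 (mod 77).
x = 123 + 370·37 = 13813.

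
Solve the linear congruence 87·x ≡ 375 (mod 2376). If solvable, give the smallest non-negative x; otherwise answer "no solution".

First find gcd(87, 2376):
2376 = 27*87 + 27
87 = 3*27 + 6
27 = 4*6 + 3
6 = 2*3 + 0
gcd = 3 and 3 | 375, so solutions exist. Divide through by 3: 29x ≡ 125 (mod 792).
Now find 29⁻¹ mod 792:
792 = 27·29 + 9
29 = 3·9 + 2
9 = 4·2 + 1
2 = 2·1 + 0
Back-substitute:
1 = 9 − 4·2
1 = −4·29 + 13·9
1 = 13·792 − 355·29
So 29·(-355) ≡ 1 (mod 792), i.e. 29⁻¹ ≡ 437.
Then x ≡ 437·125 ≡ 769 (mod 792); the smallest non-negative solution is x = 769.

769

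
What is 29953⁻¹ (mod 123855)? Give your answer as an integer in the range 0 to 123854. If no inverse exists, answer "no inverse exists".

63352

Run Euclid on (123855, 29953):
123855 = 4·29953 + 4043
29953 = 7·4043 + 1652
4043 = 2·1652 + 739
1652 = 2·739 + 174
739 = 4·174 + 43
174 = 4·43 + 2
43 = 21·2 + 1
2 = 2·1 + 0
gcd = 1, so the inverse exists. Back-substitute:
1 = 43 − 21·2
1 = −21·174 + 85·43
1 = 85·739 − 361·174
1 = −361·1652 + 807·739
1 = 807·4043 − 1975·1652
1 = −1975·29953 + 14632·4043
1 = 14632·123855 − 60503·29953
Hence 29953⁻¹ ≡ -60503 ≡ 63352 (mod 123855).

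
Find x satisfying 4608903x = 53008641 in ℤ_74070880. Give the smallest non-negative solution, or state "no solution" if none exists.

gcd(4608903, 74070880):
74070880 = 16*4608903 + 328432
4608903 = 14*328432 + 10855
328432 = 30*10855 + 2782
10855 = 3*2782 + 2509
2782 = 1*2509 + 273
2509 = 9*273 + 52
273 = 5*52 + 13
52 = 4*13 + 0
gcd = 13, but 13 ∤ 53008641, so the congruence has no solution.

no solution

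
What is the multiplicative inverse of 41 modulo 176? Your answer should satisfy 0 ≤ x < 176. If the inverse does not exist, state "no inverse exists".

Run Euclid on (176, 41):
176 = 4×41 + 12
41 = 3×12 + 5
12 = 2×5 + 2
5 = 2×2 + 1
2 = 2×1 + 0
Since gcd(41, 176) = 1, back-substitute to write 1 as a combination:
1 = 5 − 2·2
1 = −2·12 + 5·5
1 = 5·41 − 17·12
1 = −17·176 + 73·41
So 41·73 ≡ 1 (mod 176).

73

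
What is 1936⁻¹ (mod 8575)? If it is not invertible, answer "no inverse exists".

Apply the Euclidean algorithm to 8575 and 1936:
8575 = 4·1936 + 831
1936 = 2·831 + 274
831 = 3·274 + 9
274 = 30·9 + 4
9 = 2·4 + 1
4 = 4·1 + 0
The gcd is 1. Working backward:
1 = 9 − 2·4
1 = −2·274 + 61·9
1 = 61·831 − 185·274
1 = −185·1936 + 431·831
1 = 431·8575 − 1909·1936
So 1936·(-1909) ≡ 1 (mod 8575), and -1909 ≡ 6666 (mod 8575).

6666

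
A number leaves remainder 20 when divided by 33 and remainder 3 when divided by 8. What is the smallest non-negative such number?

Write x = 20 + 33·k. Then 33·k ≡ 3 − 20 ≡ 7 (mod 8).
Need 33⁻¹ mod 8. Extended Euclid on (8, 1):
8 = 8×1 + 0
33⁻¹ ≡ 1 (mod 8), so k ≡ 1·7 ≡ 7 (mod 8).
x = 20 + 33·7 = 251.

251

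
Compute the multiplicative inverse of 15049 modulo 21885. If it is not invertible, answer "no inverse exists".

17419

Run Euclid on (21885, 15049):
21885 = 1×15049 + 6836
15049 = 2×6836 + 1377
6836 = 4×1377 + 1328
1377 = 1×1328 + 49
1328 = 27×49 + 5
49 = 9×5 + 4
5 = 1×4 + 1
4 = 4×1 + 0
Since gcd(15049, 21885) = 1, back-substitute to write 1 as a combination:
1 = 5 − 4
1 = −49 + 10·5
1 = 10·1328 − 271·49
1 = −271·1377 + 281·1328
1 = 281·6836 − 1395·1377
1 = −1395·15049 + 3071·6836
1 = 3071·21885 − 4466·15049
Hence 15049⁻¹ ≡ -4466 ≡ 17419 (mod 21885).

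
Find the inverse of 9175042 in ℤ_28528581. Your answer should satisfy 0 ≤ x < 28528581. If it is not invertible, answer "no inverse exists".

24707911

gcd(28528581, 9175042) by repeated division:
28528581 = 3×9175042 + 1003455
9175042 = 9×1003455 + 143947
1003455 = 6×143947 + 139773
143947 = 1×139773 + 4174
139773 = 33×4174 + 2031
4174 = 2×2031 + 112
2031 = 18×112 + 15
112 = 7×15 + 7
15 = 2×7 + 1
7 = 7×1 + 0
Since gcd(9175042, 28528581) = 1, back-substitute to write 1 as a combination:
1 = 15 − 2·7
1 = −2·112 + 15·15
1 = 15·2031 − 272·112
1 = −272·4174 + 559·2031
1 = 559·139773 − 18719·4174
1 = −18719·143947 + 19278·139773
1 = 19278·1003455 − 134387·143947
1 = −134387·9175042 + 1228761·1003455
1 = 1228761·28528581 − 3820670·9175042
Thus 9175042·(-3820670) ≡ 1 (mod 28528581); reducing, -3820670 mod 28528581 = 24707911.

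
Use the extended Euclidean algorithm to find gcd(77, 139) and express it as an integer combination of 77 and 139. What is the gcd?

Apply Euclid's algorithm to 139 and 77:
139 = 1·77 + 62
77 = 1·62 + 15
62 = 4·15 + 2
15 = 7·2 + 1
2 = 2·1 + 0
gcd(77, 139) = 1.
Express as a combination:
1 = 15 − 7·2
1 = −7·62 + 29·15
1 = 29·77 − 36·62
1 = −36·139 + 65·77
So 1 = (-36)·139 + (65)·77.

1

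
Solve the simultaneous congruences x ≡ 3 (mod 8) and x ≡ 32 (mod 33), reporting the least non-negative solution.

Write x = 3 + 8·k. Then 8·k ≡ 32 − 3 ≡ 29 (mod 33).
Need 8⁻¹ mod 33. Extended Euclid on (33, 8):
33 = 4×8 + 1
8 = 8×1 + 0
Back-substitute:
1 = 33 − 4·8
8⁻¹ ≡ 29 (mod 33), so k ≡ 29·29 ≡ 16 (mod 33).
x = 3 + 8·16 = 131.

131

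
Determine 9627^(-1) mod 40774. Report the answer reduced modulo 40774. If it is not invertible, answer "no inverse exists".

Apply the Euclidean algorithm to 40774 and 9627:
40774 = 4×9627 + 2266
9627 = 4×2266 + 563
2266 = 4×563 + 14
563 = 40×14 + 3
14 = 4×3 + 2
3 = 1×2 + 1
2 = 2×1 + 0
Since gcd(9627, 40774) = 1, back-substitute to write 1 as a combination:
1 = 3 − 2
1 = −14 + 5·3
1 = 5·563 − 201·14
1 = −201·2266 + 809·563
1 = 809·9627 − 3437·2266
1 = −3437·40774 + 14557·9627
So 9627·14557 ≡ 1 (mod 40774).

14557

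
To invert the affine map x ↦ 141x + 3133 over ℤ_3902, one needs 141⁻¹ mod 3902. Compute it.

Run Euclid on (3902, 141):
3902 = 27×141 + 95
141 = 1×95 + 46
95 = 2×46 + 3
46 = 15×3 + 1
3 = 3×1 + 0
The gcd is 1. Working backward:
1 = 46 − 15·3
1 = −15·95 + 31·46
1 = 31·141 − 46·95
1 = −46·3902 + 1273·141
So 141·1273 ≡ 1 (mod 3902).

1273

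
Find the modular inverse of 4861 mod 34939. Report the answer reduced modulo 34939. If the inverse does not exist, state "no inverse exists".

Apply the Euclidean algorithm to 34939 and 4861:
34939 = 7*4861 + 912
4861 = 5*912 + 301
912 = 3*301 + 9
301 = 33*9 + 4
9 = 2*4 + 1
4 = 4*1 + 0
Since gcd(4861, 34939) = 1, back-substitute to write 1 as a combination:
1 = 9 − 2·4
1 = −2·301 + 67·9
1 = 67·912 − 203·301
1 = −203·4861 + 1082·912
1 = 1082·34939 − 7777·4861
Thus 4861·(-7777) ≡ 1 (mod 34939); reducing, -7777 mod 34939 = 27162.

27162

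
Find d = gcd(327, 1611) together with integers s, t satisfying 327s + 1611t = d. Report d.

Repeated division:
1611 = 4×327 + 303
327 = 1×303 + 24
303 = 12×24 + 15
24 = 1×15 + 9
15 = 1×9 + 6
9 = 1×6 + 3
6 = 2×3 + 0
gcd(327, 1611) = 3.
Working backward:
3 = 9 − 6
3 = −15 + 2·9
3 = 2·24 − 3·15
3 = −3·303 + 38·24
3 = 38·327 − 41·303
3 = −41·1611 + 202·327
So 3 = (-41)·1611 + (202)·327.

3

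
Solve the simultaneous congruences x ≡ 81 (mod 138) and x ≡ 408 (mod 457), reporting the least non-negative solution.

Write x = 81 + 138·k. Then 138·k ≡ 408 − 81 ≡ 327 (mod 457).
Need 138⁻¹ mod 457. Extended Euclid on (457, 138):
457 = 3×138 + 43
138 = 3×43 + 9
43 = 4×9 + 7
9 = 1×7 + 2
7 = 3×2 + 1
2 = 2×1 + 0
Back-substitute:
1 = 7 − 3·2
1 = −3·9 + 4·7
1 = 4·43 − 19·9
1 = −19·138 + 61·43
1 = 61·457 − 202·138
138⁻¹ ≡ 255 (mod 457), so k ≡ 255·327 ≡ 211 (mod 457).
x = 81 + 138·211 = 29199.

29199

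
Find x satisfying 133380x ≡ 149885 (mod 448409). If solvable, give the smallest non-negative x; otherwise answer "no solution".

gcd(133380, 448409):
448409 = 3*133380 + 48269
133380 = 2*48269 + 36842
48269 = 1*36842 + 11427
36842 = 3*11427 + 2561
11427 = 4*2561 + 1183
2561 = 2*1183 + 195
1183 = 6*195 + 13
195 = 15*13 + 0
gcd = 13, but 13 ∤ 149885, so the congruence has no solution.

no solution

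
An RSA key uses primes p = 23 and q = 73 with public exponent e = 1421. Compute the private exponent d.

1205

φ(n) = (p−1)(q−1) = 22·72 = 1584.
Need d with 1421·d ≡ 1 (mod 1584). Apply the extended Euclidean algorithm:
1584 = 1*1421 + 163
1421 = 8*163 + 117
163 = 1*117 + 46
117 = 2*46 + 25
46 = 1*25 + 21
25 = 1*21 + 4
21 = 5*4 + 1
4 = 4*1 + 0
Back-substitute:
1 = 21 − 5·4
1 = −5·25 + 6·21
1 = 6·46 − 11·25
1 = −11·117 + 28·46
1 = 28·163 − 39·117
1 = −39·1421 + 340·163
1 = 340·1584 − 379·1421
So 1421·(-379) ≡ 1 (mod 1584), hence d ≡ -379 ≡ 1205 (mod 1584).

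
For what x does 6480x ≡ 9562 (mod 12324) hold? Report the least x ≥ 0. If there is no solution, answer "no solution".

no solution

gcd(6480, 12324):
12324 = 1×6480 + 5844
6480 = 1×5844 + 636
5844 = 9×636 + 120
636 = 5×120 + 36
120 = 3×36 + 12
36 = 3×12 + 0
gcd = 12, but 12 ∤ 9562, so the congruence has no solution.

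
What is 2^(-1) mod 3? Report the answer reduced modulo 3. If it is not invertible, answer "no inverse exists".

Run Euclid on (3, 2):
3 = 1×2 + 1
2 = 2×1 + 0
gcd = 1, so the inverse exists. Back-substitute:
1 = 3 − 2
Thus 2·(-1) ≡ 1 (mod 3); reducing, -1 mod 3 = 2.

2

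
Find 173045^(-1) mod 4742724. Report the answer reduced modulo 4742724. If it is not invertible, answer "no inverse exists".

Apply the Euclidean algorithm to 4742724 and 173045:
4742724 = 27*173045 + 70509
173045 = 2*70509 + 32027
70509 = 2*32027 + 6455
32027 = 4*6455 + 6207
6455 = 1*6207 + 248
6207 = 25*248 + 7
248 = 35*7 + 3
7 = 2*3 + 1
3 = 3*1 + 0
The gcd is 1. Working backward:
1 = 7 − 2·3
1 = −2·248 + 71·7
1 = 71·6207 − 1777·248
1 = −1777·6455 + 1848·6207
1 = 1848·32027 − 9169·6455
1 = −9169·70509 + 20186·32027
1 = 20186·173045 − 49541·70509
1 = −49541·4742724 + 1357793·173045
So 173045·1357793 ≡ 1 (mod 4742724).

1357793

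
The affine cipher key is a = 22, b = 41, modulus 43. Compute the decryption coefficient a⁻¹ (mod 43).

Apply the Euclidean algorithm to 43 and 22:
43 = 1·22 + 21
22 = 1·21 + 1
21 = 21·1 + 0
Since gcd(22, 43) = 1, back-substitute to write 1 as a combination:
1 = 22 − 21
1 = −43 + 2·22
So 22·2 ≡ 1 (mod 43).

2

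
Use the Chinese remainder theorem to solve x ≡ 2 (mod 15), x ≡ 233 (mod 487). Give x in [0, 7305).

Write x = 2 + 15·k. Then 15·k ≡ 233 − 2 ≡ 231 (mod 487).
Need 15⁻¹ mod 487. Extended Euclid on (487, 15):
487 = 32×15 + 7
15 = 2×7 + 1
7 = 7×1 + 0
Back-substitute:
1 = 15 − 2·7
1 = −2·487 + 65·15
15⁻¹ ≡ 65 (mod 487), so k ≡ 65·231 ≡ 405 (mod 487).
x = 2 + 15·405 = 6077.

6077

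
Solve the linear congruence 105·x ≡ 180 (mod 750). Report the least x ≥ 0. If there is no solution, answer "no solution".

First find gcd(105, 750):
750 = 7*105 + 15
105 = 7*15 + 0
gcd = 15 and 15 | 180, so solutions exist. Divide through by 15: 7x ≡ 12 (mod 50).
Now find 7⁻¹ mod 50:
50 = 7*7 + 1
7 = 7*1 + 0
Back-substitute:
1 = 50 − 7·7
So 7·(-7) ≡ 1 (mod 50), i.e. 7⁻¹ ≡ 43.
Then x ≡ 43·12 ≡ 16 (mod 50); the smallest non-negative solution is x = 16.

16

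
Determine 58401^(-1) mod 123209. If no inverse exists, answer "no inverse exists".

Run Euclid on (123209, 58401):
123209 = 2*58401 + 6407
58401 = 9*6407 + 738
6407 = 8*738 + 503
738 = 1*503 + 235
503 = 2*235 + 33
235 = 7*33 + 4
33 = 8*4 + 1
4 = 4*1 + 0
The gcd is 1. Working backward:
1 = 33 − 8·4
1 = −8·235 + 57·33
1 = 57·503 − 122·235
1 = −122·738 + 179·503
1 = 179·6407 − 1554·738
1 = −1554·58401 + 14165·6407
1 = 14165·123209 − 29884·58401
Thus 58401·(-29884) ≡ 1 (mod 123209); reducing, -29884 mod 123209 = 93325.

93325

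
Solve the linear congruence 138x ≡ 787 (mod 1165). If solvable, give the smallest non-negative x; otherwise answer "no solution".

909

First find gcd(138, 1165):
1165 = 8×138 + 61
138 = 2×61 + 16
61 = 3×16 + 13
16 = 1×13 + 3
13 = 4×3 + 1
3 = 3×1 + 0
gcd = 1, so a unique solution mod 1165 exists.
Back-substitute for the Bézout coefficients:
1 = 13 − 4·3
1 = −4·16 + 5·13
1 = 5·61 − 19·16
1 = −19·138 + 43·61
1 = 43·1165 − 363·138
So 138·(-363) ≡ 1 (mod 1165), giving 138⁻¹ ≡ 802.
x ≡ 138⁻¹·787 ≡ 802·787 ≡ 909 (mod 1165).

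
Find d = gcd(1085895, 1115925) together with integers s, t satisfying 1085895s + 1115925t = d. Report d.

15

Repeated division:
1115925 = 1·1085895 + 30030
1085895 = 36·30030 + 4815
30030 = 6·4815 + 1140
4815 = 4·1140 + 255
1140 = 4·255 + 120
255 = 2·120 + 15
120 = 8·15 + 0
gcd(1085895, 1115925) = 15.
Express as a combination:
15 = 255 − 2·120
15 = −2·1140 + 9·255
15 = 9·4815 − 38·1140
15 = −38·30030 + 237·4815
15 = 237·1085895 − 8570·30030
15 = −8570·1115925 + 8807·1085895
So 15 = (-8570)·1115925 + (8807)·1085895.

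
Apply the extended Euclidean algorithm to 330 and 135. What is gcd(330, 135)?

15

Repeated division:
330 = 2×135 + 60
135 = 2×60 + 15
60 = 4×15 + 0
gcd(330, 135) = 15.
Working backward:
15 = 135 − 2·60
15 = −2·330 + 5·135
So 15 = (-2)·330 + (5)·135.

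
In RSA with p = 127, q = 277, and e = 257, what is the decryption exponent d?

12449

φ(n) = (p−1)(q−1) = 126·276 = 34776.
Need d with 257·d ≡ 1 (mod 34776). Apply the extended Euclidean algorithm:
34776 = 135·257 + 81
257 = 3·81 + 14
81 = 5·14 + 11
14 = 1·11 + 3
11 = 3·3 + 2
3 = 1·2 + 1
2 = 2·1 + 0
Back-substitute:
1 = 3 − 2
1 = −11 + 4·3
1 = 4·14 − 5·11
1 = −5·81 + 29·14
1 = 29·257 − 92·81
1 = −92·34776 + 12449·257
So 257·12449 ≡ 1 (mod 34776), hence d = 12449.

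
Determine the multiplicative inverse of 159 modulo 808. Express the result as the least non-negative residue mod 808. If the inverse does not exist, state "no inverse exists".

Apply the Euclidean algorithm to 808 and 159:
808 = 5·159 + 13
159 = 12·13 + 3
13 = 4·3 + 1
3 = 3·1 + 0
gcd = 1, so the inverse exists. Back-substitute:
1 = 13 − 4·3
1 = −4·159 + 49·13
1 = 49·808 − 249·159
So 159·(-249) ≡ 1 (mod 808), and -249 ≡ 559 (mod 808).

559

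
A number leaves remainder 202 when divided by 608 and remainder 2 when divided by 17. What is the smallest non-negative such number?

9930

Write x = 202 + 608·k. Then 608·k ≡ 2 − 202 ≡ 4 (mod 17).
Need 608⁻¹ mod 17. Extended Euclid on (17, 13):
17 = 1×13 + 4
13 = 3×4 + 1
4 = 4×1 + 0
Back-substitute:
1 = 13 − 3·4
1 = −3·17 + 4·13
608⁻¹ ≡ 4 (mod 17), so k ≡ 4·4 ≡ 16 (mod 17).
x = 202 + 608·16 = 9930.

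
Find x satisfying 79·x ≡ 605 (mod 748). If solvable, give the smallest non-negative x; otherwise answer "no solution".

First find gcd(79, 748):
748 = 9*79 + 37
79 = 2*37 + 5
37 = 7*5 + 2
5 = 2*2 + 1
2 = 2*1 + 0
gcd = 1, so a unique solution mod 748 exists.
Back-substitute for the Bézout coefficients:
1 = 5 − 2·2
1 = −2·37 + 15·5
1 = 15·79 − 32·37
1 = −32·748 + 303·79
So 79·(303) ≡ 1 (mod 748), giving 79⁻¹ ≡ 303.
x ≡ 79⁻¹·605 ≡ 303·605 ≡ 55 (mod 748).

55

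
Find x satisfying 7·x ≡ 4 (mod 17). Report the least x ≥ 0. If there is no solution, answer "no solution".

3

First find gcd(7, 17):
17 = 2*7 + 3
7 = 2*3 + 1
3 = 3*1 + 0
gcd = 1, so a unique solution mod 17 exists.
Back-substitute for the Bézout coefficients:
1 = 7 − 2·3
1 = −2·17 + 5·7
So 7·(5) ≡ 1 (mod 17), giving 7⁻¹ ≡ 5.
x ≡ 7⁻¹·4 ≡ 5·4 ≡ 3 (mod 17).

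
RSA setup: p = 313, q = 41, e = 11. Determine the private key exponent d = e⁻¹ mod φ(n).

10211

φ(n) = (p−1)(q−1) = 312·40 = 12480.
Need d with 11·d ≡ 1 (mod 12480). Apply the extended Euclidean algorithm:
12480 = 1134·11 + 6
11 = 1·6 + 5
6 = 1·5 + 1
5 = 5·1 + 0
Back-substitute:
1 = 6 − 5
1 = −11 + 2·6
1 = 2·12480 − 2269·11
So 11·(-2269) ≡ 1 (mod 12480), hence d ≡ -2269 ≡ 10211 (mod 12480).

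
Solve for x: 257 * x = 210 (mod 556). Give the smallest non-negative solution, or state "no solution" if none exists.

546

First find gcd(257, 556):
556 = 2·257 + 42
257 = 6·42 + 5
42 = 8·5 + 2
5 = 2·2 + 1
2 = 2·1 + 0
gcd = 1, so a unique solution mod 556 exists.
Back-substitute for the Bézout coefficients:
1 = 5 − 2·2
1 = −2·42 + 17·5
1 = 17·257 − 104·42
1 = −104·556 + 225·257
So 257·(225) ≡ 1 (mod 556), giving 257⁻¹ ≡ 225.
x ≡ 257⁻¹·210 ≡ 225·210 ≡ 546 (mod 556).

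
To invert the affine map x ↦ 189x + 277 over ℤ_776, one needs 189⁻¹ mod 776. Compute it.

Extended Euclidean algorithm:
776 = 4·189 + 20
189 = 9·20 + 9
20 = 2·9 + 2
9 = 4·2 + 1
2 = 2·1 + 0
The gcd is 1. Working backward:
1 = 9 − 4·2
1 = −4·20 + 9·9
1 = 9·189 − 85·20
1 = −85·776 + 349·189
So 189·349 ≡ 1 (mod 776).

349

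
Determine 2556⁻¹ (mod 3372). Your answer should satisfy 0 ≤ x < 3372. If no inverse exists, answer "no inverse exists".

no inverse exists

Compute gcd(2556, 3372):
3372 = 1*2556 + 816
2556 = 3*816 + 108
816 = 7*108 + 60
108 = 1*60 + 48
60 = 1*48 + 12
48 = 4*12 + 0
Since gcd = 12 > 1, 2556 is not a unit mod 3372.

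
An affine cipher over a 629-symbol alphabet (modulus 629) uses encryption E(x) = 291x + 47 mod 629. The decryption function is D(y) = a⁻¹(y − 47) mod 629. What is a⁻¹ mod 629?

gcd(629, 291) by repeated division:
629 = 2·291 + 47
291 = 6·47 + 9
47 = 5·9 + 2
9 = 4·2 + 1
2 = 2·1 + 0
The gcd is 1. Working backward:
1 = 9 − 4·2
1 = −4·47 + 21·9
1 = 21·291 − 130·47
1 = −130·629 + 281·291
So 291·281 ≡ 1 (mod 629).

281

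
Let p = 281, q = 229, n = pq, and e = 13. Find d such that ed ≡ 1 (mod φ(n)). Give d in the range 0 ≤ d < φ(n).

φ(n) = (p−1)(q−1) = 280·228 = 63840.
Need d with 13·d ≡ 1 (mod 63840). Apply the extended Euclidean algorithm:
63840 = 4910*13 + 10
13 = 1*10 + 3
10 = 3*3 + 1
3 = 3*1 + 0
Back-substitute:
1 = 10 − 3·3
1 = −3·13 + 4·10
1 = 4·63840 − 19643·13
So 13·(-19643) ≡ 1 (mod 63840), hence d ≡ -19643 ≡ 44197 (mod 63840).

44197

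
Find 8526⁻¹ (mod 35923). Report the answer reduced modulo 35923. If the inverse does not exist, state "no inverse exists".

gcd(35923, 8526) by repeated division:
35923 = 4·8526 + 1819
8526 = 4·1819 + 1250
1819 = 1·1250 + 569
1250 = 2·569 + 112
569 = 5·112 + 9
112 = 12·9 + 4
9 = 2·4 + 1
4 = 4·1 + 0
Since gcd(8526, 35923) = 1, back-substitute to write 1 as a combination:
1 = 9 − 2·4
1 = −2·112 + 25·9
1 = 25·569 − 127·112
1 = −127·1250 + 279·569
1 = 279·1819 − 406·1250
1 = −406·8526 + 1903·1819
1 = 1903·35923 − 8018·8526
So 8526·(-8018) ≡ 1 (mod 35923), and -8018 ≡ 27905 (mod 35923).

27905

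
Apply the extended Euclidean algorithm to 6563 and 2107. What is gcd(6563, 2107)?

Apply Euclid's algorithm to 6563 and 2107:
6563 = 3·2107 + 242
2107 = 8·242 + 171
242 = 1·171 + 71
171 = 2·71 + 29
71 = 2·29 + 13
29 = 2·13 + 3
13 = 4·3 + 1
3 = 3·1 + 0
gcd(6563, 2107) = 1.
Back-substituting:
1 = 13 − 4·3
1 = −4·29 + 9·13
1 = 9·71 − 22·29
1 = −22·171 + 53·71
1 = 53·242 − 75·171
1 = −75·2107 + 653·242
1 = 653·6563 − 2034·2107
So 1 = (653)·6563 + (-2034)·2107.

1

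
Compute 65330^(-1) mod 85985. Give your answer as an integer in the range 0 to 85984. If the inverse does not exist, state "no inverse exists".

no inverse exists

Compute gcd(65330, 85985):
85985 = 1*65330 + 20655
65330 = 3*20655 + 3365
20655 = 6*3365 + 465
3365 = 7*465 + 110
465 = 4*110 + 25
110 = 4*25 + 10
25 = 2*10 + 5
10 = 2*5 + 0
gcd(65330, 85985) = 5 ≠ 1, so 65330 has no multiplicative inverse modulo 85985.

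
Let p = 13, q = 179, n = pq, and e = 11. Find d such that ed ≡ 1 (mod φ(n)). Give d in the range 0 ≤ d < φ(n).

φ(n) = (p−1)(q−1) = 12·178 = 2136.
Need d with 11·d ≡ 1 (mod 2136). Apply the extended Euclidean algorithm:
2136 = 194×11 + 2
11 = 5×2 + 1
2 = 2×1 + 0
Back-substitute:
1 = 11 − 5·2
1 = −5·2136 + 971·11
So 11·971 ≡ 1 (mod 2136), hence d = 971.

971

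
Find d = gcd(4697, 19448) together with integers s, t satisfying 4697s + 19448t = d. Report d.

11

Apply Euclid's algorithm to 19448 and 4697:
19448 = 4·4697 + 660
4697 = 7·660 + 77
660 = 8·77 + 44
77 = 1·44 + 33
44 = 1·33 + 11
33 = 3·11 + 0
gcd(4697, 19448) = 11.
Working backward:
11 = 44 − 33
11 = −77 + 2·44
11 = 2·660 − 17·77
11 = −17·4697 + 121·660
11 = 121·19448 − 501·4697
So 11 = (121)·19448 + (-501)·4697.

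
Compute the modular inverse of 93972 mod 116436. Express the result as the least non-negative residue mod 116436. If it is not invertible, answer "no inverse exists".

Euclidean algorithm on 116436, 93972:
116436 = 1×93972 + 22464
93972 = 4×22464 + 4116
22464 = 5×4116 + 1884
4116 = 2×1884 + 348
1884 = 5×348 + 144
348 = 2×144 + 60
144 = 2×60 + 24
60 = 2×24 + 12
24 = 2×12 + 0
Since gcd = 12 > 1, 93972 is not a unit mod 116436.

no inverse exists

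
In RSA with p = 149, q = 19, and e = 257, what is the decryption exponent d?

425

φ(n) = (p−1)(q−1) = 148·18 = 2664.
Need d with 257·d ≡ 1 (mod 2664). Apply the extended Euclidean algorithm:
2664 = 10·257 + 94
257 = 2·94 + 69
94 = 1·69 + 25
69 = 2·25 + 19
25 = 1·19 + 6
19 = 3·6 + 1
6 = 6·1 + 0
Back-substitute:
1 = 19 − 3·6
1 = −3·25 + 4·19
1 = 4·69 − 11·25
1 = −11·94 + 15·69
1 = 15·257 − 41·94
1 = −41·2664 + 425·257
So 257·425 ≡ 1 (mod 2664), hence d = 425.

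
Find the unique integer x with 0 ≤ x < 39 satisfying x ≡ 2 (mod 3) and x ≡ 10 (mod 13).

23

Write x = 2 + 3·k. Then 3·k ≡ 10 − 2 ≡ 8 (mod 13).
Need 3⁻¹ mod 13. Extended Euclid on (13, 3):
13 = 4·3 + 1
3 = 3·1 + 0
Back-substitute:
1 = 13 − 4·3
3⁻¹ ≡ 9 (mod 13), so k ≡ 9·8 ≡ 7 (mod 13).
x = 2 + 3·7 = 23.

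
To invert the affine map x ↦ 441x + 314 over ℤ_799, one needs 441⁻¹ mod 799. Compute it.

645

gcd(799, 441) by repeated division:
799 = 1×441 + 358
441 = 1×358 + 83
358 = 4×83 + 26
83 = 3×26 + 5
26 = 5×5 + 1
5 = 5×1 + 0
The gcd is 1. Working backward:
1 = 26 − 5·5
1 = −5·83 + 16·26
1 = 16·358 − 69·83
1 = −69·441 + 85·358
1 = 85·799 − 154·441
Thus 441·(-154) ≡ 1 (mod 799); reducing, -154 mod 799 = 645.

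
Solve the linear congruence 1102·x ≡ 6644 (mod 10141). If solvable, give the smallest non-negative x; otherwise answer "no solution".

First find gcd(1102, 10141):
10141 = 9*1102 + 223
1102 = 4*223 + 210
223 = 1*210 + 13
210 = 16*13 + 2
13 = 6*2 + 1
2 = 2*1 + 0
gcd = 1, so a unique solution mod 10141 exists.
Back-substitute for the Bézout coefficients:
1 = 13 − 6·2
1 = −6·210 + 97·13
1 = 97·223 − 103·210
1 = −103·1102 + 509·223
1 = 509·10141 − 4684·1102
So 1102·(-4684) ≡ 1 (mod 10141), giving 1102⁻¹ ≡ 5457.
x ≡ 1102⁻¹·6644 ≡ 5457·6644 ≡ 2233 (mod 10141).

2233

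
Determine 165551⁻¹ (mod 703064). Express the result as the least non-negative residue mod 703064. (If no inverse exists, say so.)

Extended Euclidean algorithm:
703064 = 4·165551 + 40860
165551 = 4·40860 + 2111
40860 = 19·2111 + 751
2111 = 2·751 + 609
751 = 1·609 + 142
609 = 4·142 + 41
142 = 3·41 + 19
41 = 2·19 + 3
19 = 6·3 + 1
3 = 3·1 + 0
The gcd is 1. Working backward:
1 = 19 − 6·3
1 = −6·41 + 13·19
1 = 13·142 − 45·41
1 = −45·609 + 193·142
1 = 193·751 − 238·609
1 = −238·2111 + 669·751
1 = 669·40860 − 12949·2111
1 = −12949·165551 + 52465·40860
1 = 52465·703064 − 222809·165551
Hence 165551⁻¹ ≡ -222809 ≡ 480255 (mod 703064).

480255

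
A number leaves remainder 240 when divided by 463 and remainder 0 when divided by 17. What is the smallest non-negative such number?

3944

Write x = 240 + 463·k. Then 463·k ≡ 0 − 240 ≡ 15 (mod 17).
Need 463⁻¹ mod 17. Extended Euclid on (17, 4):
17 = 4*4 + 1
4 = 4*1 + 0
Back-substitute:
1 = 17 − 4·4
463⁻¹ ≡ 13 (mod 17), so k ≡ 13·15 ≡ 8 (mod 17).
x = 240 + 463·8 = 3944.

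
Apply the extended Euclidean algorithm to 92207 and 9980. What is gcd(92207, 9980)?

Euclidean algorithm:
92207 = 9·9980 + 2387
9980 = 4·2387 + 432
2387 = 5·432 + 227
432 = 1·227 + 205
227 = 1·205 + 22
205 = 9·22 + 7
22 = 3·7 + 1
7 = 7·1 + 0
gcd(92207, 9980) = 1.
Working backward:
1 = 22 − 3·7
1 = −3·205 + 28·22
1 = 28·227 − 31·205
1 = −31·432 + 59·227
1 = 59·2387 − 326·432
1 = −326·9980 + 1363·2387
1 = 1363·92207 − 12593·9980
So 1 = (1363)·92207 + (-12593)·9980.

1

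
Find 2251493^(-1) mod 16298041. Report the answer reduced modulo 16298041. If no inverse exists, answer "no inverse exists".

2704173

gcd(16298041, 2251493) by repeated division:
16298041 = 7*2251493 + 537590
2251493 = 4*537590 + 101133
537590 = 5*101133 + 31925
101133 = 3*31925 + 5358
31925 = 5*5358 + 5135
5358 = 1*5135 + 223
5135 = 23*223 + 6
223 = 37*6 + 1
6 = 6*1 + 0
The gcd is 1. Working backward:
1 = 223 − 37·6
1 = −37·5135 + 852·223
1 = 852·5358 − 889·5135
1 = −889·31925 + 5297·5358
1 = 5297·101133 − 16780·31925
1 = −16780·537590 + 89197·101133
1 = 89197·2251493 − 373568·537590
1 = −373568·16298041 + 2704173·2251493
So 2251493·2704173 ≡ 1 (mod 16298041).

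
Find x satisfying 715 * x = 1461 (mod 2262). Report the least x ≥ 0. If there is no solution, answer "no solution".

gcd(715, 2262):
2262 = 3×715 + 117
715 = 6×117 + 13
117 = 9×13 + 0
gcd = 13, but 13 ∤ 1461, so the congruence has no solution.

no solution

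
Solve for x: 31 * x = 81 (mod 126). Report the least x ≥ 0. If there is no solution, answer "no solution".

27

First find gcd(31, 126):
126 = 4*31 + 2
31 = 15*2 + 1
2 = 2*1 + 0
gcd = 1, so a unique solution mod 126 exists.
Back-substitute for the Bézout coefficients:
1 = 31 − 15·2
1 = −15·126 + 61·31
So 31·(61) ≡ 1 (mod 126), giving 31⁻¹ ≡ 61.
x ≡ 31⁻¹·81 ≡ 61·81 ≡ 27 (mod 126).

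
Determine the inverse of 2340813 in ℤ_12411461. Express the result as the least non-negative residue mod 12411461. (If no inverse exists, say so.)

1929858

Extended Euclidean algorithm:
12411461 = 5*2340813 + 707396
2340813 = 3*707396 + 218625
707396 = 3*218625 + 51521
218625 = 4*51521 + 12541
51521 = 4*12541 + 1357
12541 = 9*1357 + 328
1357 = 4*328 + 45
328 = 7*45 + 13
45 = 3*13 + 6
13 = 2*6 + 1
6 = 6*1 + 0
Since gcd(2340813, 12411461) = 1, back-substitute to write 1 as a combination:
1 = 13 − 2·6
1 = −2·45 + 7·13
1 = 7·328 − 51·45
1 = −51·1357 + 211·328
1 = 211·12541 − 1950·1357
1 = −1950·51521 + 8011·12541
1 = 8011·218625 − 33994·51521
1 = −33994·707396 + 109993·218625
1 = 109993·2340813 − 363973·707396
1 = −363973·12411461 + 1929858·2340813
So 2340813·1929858 ≡ 1 (mod 12411461).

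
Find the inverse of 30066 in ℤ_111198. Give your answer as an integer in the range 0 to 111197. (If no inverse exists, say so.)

Euclidean algorithm on 111198, 30066:
111198 = 3·30066 + 21000
30066 = 1·21000 + 9066
21000 = 2·9066 + 2868
9066 = 3·2868 + 462
2868 = 6·462 + 96
462 = 4·96 + 78
96 = 1·78 + 18
78 = 4·18 + 6
18 = 3·6 + 0
gcd(30066, 111198) = 6 ≠ 1, so 30066 has no multiplicative inverse modulo 111198.

no inverse exists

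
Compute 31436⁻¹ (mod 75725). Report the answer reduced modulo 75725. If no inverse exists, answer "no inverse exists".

Apply the Euclidean algorithm to 75725 and 31436:
75725 = 2·31436 + 12853
31436 = 2·12853 + 5730
12853 = 2·5730 + 1393
5730 = 4·1393 + 158
1393 = 8·158 + 129
158 = 1·129 + 29
129 = 4·29 + 13
29 = 2·13 + 3
13 = 4·3 + 1
3 = 3·1 + 0
The gcd is 1. Working backward:
1 = 13 − 4·3
1 = −4·29 + 9·13
1 = 9·129 − 40·29
1 = −40·158 + 49·129
1 = 49·1393 − 432·158
1 = −432·5730 + 1777·1393
1 = 1777·12853 − 3986·5730
1 = −3986·31436 + 9749·12853
1 = 9749·75725 − 23484·31436
Hence 31436⁻¹ ≡ -23484 ≡ 52241 (mod 75725).

52241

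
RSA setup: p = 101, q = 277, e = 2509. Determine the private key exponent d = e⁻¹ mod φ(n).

27589

φ(n) = (p−1)(q−1) = 100·276 = 27600.
Need d with 2509·d ≡ 1 (mod 27600). Apply the extended Euclidean algorithm:
27600 = 11×2509 + 1
2509 = 2509×1 + 0
Back-substitute:
1 = 27600 − 11·2509
So 2509·(-11) ≡ 1 (mod 27600), hence d ≡ -11 ≡ 27589 (mod 27600).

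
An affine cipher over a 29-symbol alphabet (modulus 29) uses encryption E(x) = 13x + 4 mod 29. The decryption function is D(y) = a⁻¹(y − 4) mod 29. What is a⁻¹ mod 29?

9

Run Euclid on (29, 13):
29 = 2*13 + 3
13 = 4*3 + 1
3 = 3*1 + 0
Since gcd(13, 29) = 1, back-substitute to write 1 as a combination:
1 = 13 − 4·3
1 = −4·29 + 9·13
So 13·9 ≡ 1 (mod 29).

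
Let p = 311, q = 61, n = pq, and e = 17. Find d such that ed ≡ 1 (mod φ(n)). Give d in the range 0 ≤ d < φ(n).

8753

φ(n) = (p−1)(q−1) = 310·60 = 18600.
Need d with 17·d ≡ 1 (mod 18600). Apply the extended Euclidean algorithm:
18600 = 1094·17 + 2
17 = 8·2 + 1
2 = 2·1 + 0
Back-substitute:
1 = 17 − 8·2
1 = −8·18600 + 8753·17
So 17·8753 ≡ 1 (mod 18600), hence d = 8753.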